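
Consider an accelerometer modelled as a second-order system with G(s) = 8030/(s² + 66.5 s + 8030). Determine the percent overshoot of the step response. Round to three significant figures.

ω_n = √8030 = 89.6 rad/s; ζ = 66.5/(2·89.6) = 0.371.
%OS = 100·exp(−πζ/√(1−ζ²)) = 28.5%.

%OS ≈ 28.5%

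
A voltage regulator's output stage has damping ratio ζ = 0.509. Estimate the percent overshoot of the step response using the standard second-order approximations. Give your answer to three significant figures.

%OS ≈ 15.6%

For an underdamped second-order system, %OS = 100·exp(−πζ/√(1−ζ²)).
πζ/√(1−ζ²) = π·0.509/√(1−0.259) = 1.858, so %OS = 100·e^(−1.858) = 15.6%.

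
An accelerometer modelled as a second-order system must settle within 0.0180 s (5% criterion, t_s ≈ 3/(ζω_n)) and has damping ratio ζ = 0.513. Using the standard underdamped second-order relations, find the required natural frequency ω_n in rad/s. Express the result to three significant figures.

ω_n ≈ 325 rad/s

Rearranging t_s ≈ 3/(ζω_n) gives ω_n = 3/(ζ·t_s) = 3/(0.513 × 0.0180) = 325 rad/s.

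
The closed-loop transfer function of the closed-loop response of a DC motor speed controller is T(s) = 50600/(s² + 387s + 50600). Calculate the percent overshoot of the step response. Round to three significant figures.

ω_n = √50600 = 225 rad/s; ζ = 387/(2·225) = 0.860.
Overshoot: exp(−π·0.860/√(1−0.860²)) = 0.00499, i.e. 0.499%.

%OS ≈ 0.499%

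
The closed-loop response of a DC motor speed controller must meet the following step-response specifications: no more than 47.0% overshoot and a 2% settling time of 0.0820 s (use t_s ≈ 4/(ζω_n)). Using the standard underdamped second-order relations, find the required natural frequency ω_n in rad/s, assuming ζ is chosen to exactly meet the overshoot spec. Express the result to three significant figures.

ω_n ≈ 209 rad/s

From %OS = 100·exp(−πζ/√(1−ζ²)), invert to get ζ = −ln(OS)/√(π² + ln²(OS)) with OS = 0.470.
−ln 0.470 = 0.7550, so ζ = 0.7550/√(π² + 0.5701) = 0.234.
Then ω_n = 4/(ζ t_s) = 4/(0.234 × 0.0820) = 209 rad/s.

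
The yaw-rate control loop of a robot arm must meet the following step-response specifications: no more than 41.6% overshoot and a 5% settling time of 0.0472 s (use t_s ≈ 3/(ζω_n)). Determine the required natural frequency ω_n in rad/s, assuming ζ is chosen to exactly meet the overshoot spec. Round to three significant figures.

From %OS = 100·exp(−πζ/√(1−ζ²)), invert to get ζ = −ln(OS)/√(π² + ln²(OS)) with OS = 0.416.
−ln 0.416 = 0.8771, so ζ = 0.8771/√(π² + 0.7693) = 0.269.
Then ω_n = 3/(ζ t_s) = 3/(0.269 × 0.0472) = 236 rad/s.

ω_n ≈ 236 rad/s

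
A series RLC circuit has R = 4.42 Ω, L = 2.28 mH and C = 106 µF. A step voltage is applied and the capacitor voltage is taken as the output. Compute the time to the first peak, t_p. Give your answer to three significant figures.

t_p ≈ 0.00176 s

For a series RLC circuit (capacitor voltage as output), ω_n = 1/√(LC) = 1/√(2.28 mH · 106 µF) = 2030 rad/s.
ζ = (R/2)·√(C/L) = (4.42/2)·√(106 µF/2.28 mH) = 0.477.
ω_d = ω_n√(1−ζ²) = 1790 rad/s. t_p = π/ω_d = 0.00176 s.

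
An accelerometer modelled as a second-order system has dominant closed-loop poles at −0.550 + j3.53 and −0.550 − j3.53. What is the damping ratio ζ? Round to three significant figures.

With σ = 0.550, ω_d = 3.53: ω_n = √(σ²+ω_d²) = 3.57 rad/s, ζ = σ/ω_n = 0.154.

ζ ≈ 0.154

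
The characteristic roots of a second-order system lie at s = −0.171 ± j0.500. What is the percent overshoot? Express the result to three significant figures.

%OS ≈ 34.1%

With σ = 0.171, ω_d = 0.500: ω_n = √(σ²+ω_d²) = 0.528 rad/s, ζ = σ/ω_n = 0.324.
Overshoot: exp(−π·0.324/√(1−0.324²)) = 0.341, i.e. 34.1%.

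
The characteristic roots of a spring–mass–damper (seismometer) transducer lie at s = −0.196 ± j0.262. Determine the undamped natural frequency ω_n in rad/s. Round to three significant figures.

ω_n ≈ 0.327 rad/s

|pole| = ω_n = √(0.196² + 0.262²) = 0.327 rad/s; ζ = cos θ = σ/ω_n = 0.599.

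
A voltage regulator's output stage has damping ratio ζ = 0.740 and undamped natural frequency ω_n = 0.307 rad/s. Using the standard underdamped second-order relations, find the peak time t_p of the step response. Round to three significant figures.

The damped frequency is ω_d = ω_n√(1−ζ²) = 0.307·√(1−0.548) = 0.206 rad/s.
Peak time t_p = π/ω_d = π/0.206 = 15.2 s.

t_p ≈ 15.2 s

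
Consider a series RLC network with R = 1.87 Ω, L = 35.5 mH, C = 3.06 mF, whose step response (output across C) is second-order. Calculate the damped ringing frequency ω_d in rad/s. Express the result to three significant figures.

ω_d ≈ 92.3 rad/s

For a series RLC circuit (capacitor voltage as output), ω_n = 1/√(LC) = 1/√(35.5 mH · 3.06 mF) = 95.9 rad/s.
ζ = (R/2)·√(C/L) = (1.87/2)·√(3.06 mF/35.5 mH) = 0.275.
The damped frequency ω_d = ω_n√(1−ζ²) = 92.3 rad/s.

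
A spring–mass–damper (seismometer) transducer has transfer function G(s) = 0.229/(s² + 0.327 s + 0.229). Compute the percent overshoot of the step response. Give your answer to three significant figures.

%OS ≈ 31.9%

ω_n = √0.229 = 0.479 rad/s; ζ = 0.327/(2·0.479) = 0.342.
Overshoot: exp(−π·0.342/√(1−0.342²)) = 0.319, i.e. 31.9%.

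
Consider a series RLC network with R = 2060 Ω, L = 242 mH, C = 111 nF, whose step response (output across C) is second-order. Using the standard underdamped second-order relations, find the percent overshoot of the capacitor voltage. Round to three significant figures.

%OS ≈ 4.70%

For a series RLC circuit (capacitor voltage as output), ω_n = 1/√(LC) = 1/√(242 mH · 111 nF) = 6100 rad/s.
ζ = (R/2)·√(C/L) = (2060/2)·√(111 nF/242 mH) = 0.698.
%OS = 100 e^{−πζ/√(1−ζ²)} with ζ = 0.698 gives 4.70%.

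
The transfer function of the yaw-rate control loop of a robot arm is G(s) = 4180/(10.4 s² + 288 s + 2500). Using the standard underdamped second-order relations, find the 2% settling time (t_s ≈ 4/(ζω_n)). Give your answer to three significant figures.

Dividing through by 10.4: denominator becomes s² + 27.69 s + 240.4.
So ω_n = √240.4 = 15.5 rad/s and ζ = 27.69/(2·15.5) = 0.893.
t_s ≈ 4/(ζω_n) = 0.289 s.

t_s ≈ 0.289 s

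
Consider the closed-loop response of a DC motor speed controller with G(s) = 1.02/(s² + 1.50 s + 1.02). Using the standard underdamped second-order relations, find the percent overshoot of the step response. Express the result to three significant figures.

Matching coefficients with s² + 2ζω_n s + ω_n² gives ω_n² = 1.02 ⇒ ω_n = 1.01 rad/s, and ζ = 1.50/(2ω_n) = 0.743.
%OS = 100 e^{−πζ/√(1−ζ²)} with ζ = 0.743 gives 3.07%.

%OS ≈ 3.07%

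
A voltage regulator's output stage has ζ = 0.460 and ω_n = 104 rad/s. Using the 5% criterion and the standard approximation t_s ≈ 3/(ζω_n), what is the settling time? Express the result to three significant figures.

t_s ≈ 0.0627 s

t_s ≈ 3/(ζω_n) = 3/(0.460 × 104) = 0.0627 s.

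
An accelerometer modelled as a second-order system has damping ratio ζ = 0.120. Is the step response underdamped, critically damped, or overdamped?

Since ζ = 0.120 < 1, the system is underdamped.

underdamped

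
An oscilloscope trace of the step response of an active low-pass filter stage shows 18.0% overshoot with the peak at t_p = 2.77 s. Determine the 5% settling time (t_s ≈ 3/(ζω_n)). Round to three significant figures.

t_s ≈ 4.85 s

ζ from %OS: ζ = |ln 0.180|/√(π²+ln²0.180) = 0.479.
t_p = π/ω_d ⇒ ω_d = 1.13 rad/s; then ω_n = ω_d/√(1−ζ²) = 1.29 rad/s.
t_s ≈ 3/(ζω_n) = 3/(0.479·1.29) = 4.85 s.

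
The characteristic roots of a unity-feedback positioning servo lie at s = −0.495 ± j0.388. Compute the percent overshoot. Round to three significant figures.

With σ = 0.495, ω_d = 0.388: ω_n = √(σ²+ω_d²) = 0.629 rad/s, ζ = σ/ω_n = 0.787.
%OS = 100·exp(−πζ/√(1−ζ²)) = 1.82%.

%OS ≈ 1.82%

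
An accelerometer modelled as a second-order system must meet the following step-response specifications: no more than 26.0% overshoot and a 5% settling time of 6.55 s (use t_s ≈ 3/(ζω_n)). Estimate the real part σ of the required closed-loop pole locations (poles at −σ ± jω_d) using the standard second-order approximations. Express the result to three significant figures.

The settling-time spec alone fixes σ = ζω_n = 3/t_s = 3/6.55 = 0.458.
(Overshoot then fixes ζ = 0.394 and hence ω_d = σ·√(1−ζ²)/ζ = 1.07 rad/s.)

σ ≈ 0.458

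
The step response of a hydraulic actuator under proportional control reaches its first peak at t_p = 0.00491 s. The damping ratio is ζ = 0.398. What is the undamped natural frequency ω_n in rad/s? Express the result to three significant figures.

ω_n ≈ 697 rad/s

Peak time t_p = π/ω_d, so ω_d = π/t_p = π/0.00491 = 640 rad/s.
ω_n = ω_d/√(1−ζ²) = 640/√0.842 = 697 rad/s.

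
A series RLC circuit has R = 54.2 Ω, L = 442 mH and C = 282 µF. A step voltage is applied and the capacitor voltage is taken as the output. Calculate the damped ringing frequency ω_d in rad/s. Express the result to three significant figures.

For a series RLC circuit (capacitor voltage as output), ω_n = 1/√(LC) = 1/√(442 mH · 282 µF) = 89.6 rad/s.
ζ = (R/2)·√(C/L) = (54.2/2)·√(282 µF/442 mH) = 0.685.
ω_d = 89.6·√(1 − 0.685²) = 65.3 rad/s.

ω_d ≈ 65.3 rad/s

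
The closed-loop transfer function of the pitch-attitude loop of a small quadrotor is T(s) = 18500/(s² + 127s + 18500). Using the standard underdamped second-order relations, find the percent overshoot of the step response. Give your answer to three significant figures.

ω_n = √18500 = 136 rad/s; ζ = 127/(2·136) = 0.467.
Overshoot: exp(−π·0.467/√(1−0.467²)) = 0.190, i.e. 19.0%.

%OS ≈ 19.0%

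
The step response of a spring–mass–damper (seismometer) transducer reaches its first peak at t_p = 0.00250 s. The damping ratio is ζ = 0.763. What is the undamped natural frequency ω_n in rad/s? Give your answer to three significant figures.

ω_n ≈ 1940 rad/s

Peak time t_p = π/ω_d, so ω_d = π/t_p = π/0.00250 = 1260 rad/s.
ω_n = ω_d/√(1−ζ²) = 1260/√0.418 = 1940 rad/s.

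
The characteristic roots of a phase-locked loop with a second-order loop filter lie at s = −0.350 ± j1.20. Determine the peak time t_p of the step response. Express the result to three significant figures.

t_p = π/ω_d with ω_d = 1.20 (the imaginary part), so t_p = 2.62 s.

t_p ≈ 2.62 s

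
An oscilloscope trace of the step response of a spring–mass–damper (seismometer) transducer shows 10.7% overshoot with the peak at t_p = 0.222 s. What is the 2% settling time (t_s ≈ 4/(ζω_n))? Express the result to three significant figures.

t_s ≈ 0.397 s

From the overshoot, ζ = −ln(OS)/√(π²+ln²(OS)) = 0.580.
From t_p = π/ω_d, ω_d = π/0.222 = 14.2 rad/s, so ω_n = ω_d/√(1−ζ²) = 17.4 rad/s.
t_s ≈ 4/(ζω_n) = 4/(0.580·17.4) = 0.397 s.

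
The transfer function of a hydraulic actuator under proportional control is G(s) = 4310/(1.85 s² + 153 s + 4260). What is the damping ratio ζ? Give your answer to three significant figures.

Dividing through by 1.85: denominator becomes s² + 82.70 s + 2303.
So ω_n = √2303 = 48.0 rad/s and ζ = 82.70/(2·48.0) = 0.862.

ζ ≈ 0.862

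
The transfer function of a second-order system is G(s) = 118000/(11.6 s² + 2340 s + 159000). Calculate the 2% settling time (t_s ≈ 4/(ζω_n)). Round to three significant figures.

t_s ≈ 0.0397 s

Dividing through by 11.6: denominator becomes s² + 201.7 s + 13710.
So ω_n = √13710 = 117 rad/s and ζ = 201.7/(2·117) = 0.862.
t_s ≈ 4/(ζω_n) = 0.0397 s.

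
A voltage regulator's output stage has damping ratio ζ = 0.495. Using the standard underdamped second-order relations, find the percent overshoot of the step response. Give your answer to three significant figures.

%OS ≈ 16.7%

For an underdamped second-order system, %OS = 100·exp(−πζ/√(1−ζ²)).
πζ/√(1−ζ²) = π·0.495/√(1−0.245) = 1.790, so %OS = 100·e^(−1.790) = 16.7%.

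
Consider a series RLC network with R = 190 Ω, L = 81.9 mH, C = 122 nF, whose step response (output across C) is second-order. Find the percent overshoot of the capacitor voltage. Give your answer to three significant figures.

For a series RLC circuit (capacitor voltage as output), ω_n = 1/√(LC) = 1/√(81.9 mH · 122 nF) = 10000 rad/s.
ζ = (R/2)·√(C/L) = (190/2)·√(122 nF/81.9 mH) = 0.116.
%OS = 100 e^{−πζ/√(1−ζ²)} with ζ = 0.116 gives 69.3%.

%OS ≈ 69.3%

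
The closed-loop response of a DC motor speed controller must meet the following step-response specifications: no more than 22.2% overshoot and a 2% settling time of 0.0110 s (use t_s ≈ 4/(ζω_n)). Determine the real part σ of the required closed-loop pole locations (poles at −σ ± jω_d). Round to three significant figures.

σ ≈ 364

The settling-time spec alone fixes σ = ζω_n = 4/t_s = 4/0.0110 = 364.
(Overshoot then fixes ζ = 0.432 and hence ω_d = σ·√(1−ζ²)/ζ = 759 rad/s.)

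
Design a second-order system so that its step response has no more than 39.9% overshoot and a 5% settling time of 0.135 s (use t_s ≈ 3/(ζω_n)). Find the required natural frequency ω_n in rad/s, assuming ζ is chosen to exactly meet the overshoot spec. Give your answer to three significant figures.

ω_n ≈ 79.2 rad/s

From %OS = 100·exp(−πζ/√(1−ζ²)), invert to get ζ = −ln(OS)/√(π² + ln²(OS)) with OS = 0.399.
−ln 0.399 = 0.9188, so ζ = 0.9188/√(π² + 0.8442) = 0.281.
From t_s ≈ 3/(ζω_n): ω_n = 3/(ζ·t_s) = 3/(0.281·0.135) = 79.2 rad/s.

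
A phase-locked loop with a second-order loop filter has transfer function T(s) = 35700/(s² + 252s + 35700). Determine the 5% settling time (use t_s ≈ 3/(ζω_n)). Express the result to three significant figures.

Matching coefficients with s² + 2ζω_n s + ω_n² gives ω_n² = 35700 ⇒ ω_n = 189 rad/s, and ζ = 252/(2ω_n) = 0.667.
t_s ≈ 3/(ζω_n) = 3/(0.667·189) = 0.0238 s.

t_s ≈ 0.0238 s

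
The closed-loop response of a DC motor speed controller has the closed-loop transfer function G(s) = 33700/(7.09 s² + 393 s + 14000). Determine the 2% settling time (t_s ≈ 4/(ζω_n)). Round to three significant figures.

Dividing through by 7.09: denominator becomes s² + 55.43 s + 1975.
So ω_n = √1975 = 44.4 rad/s and ζ = 55.43/(2·44.4) = 0.624.
t_s ≈ 4/(ζω_n) = 0.144 s.

t_s ≈ 0.144 s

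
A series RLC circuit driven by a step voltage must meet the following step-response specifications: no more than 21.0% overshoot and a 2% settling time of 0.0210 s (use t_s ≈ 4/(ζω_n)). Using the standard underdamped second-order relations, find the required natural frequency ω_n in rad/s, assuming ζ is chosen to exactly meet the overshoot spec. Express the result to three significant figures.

ω_n ≈ 428 rad/s

Inverting the overshoot relation: ζ = |ln 0.210|/√(π² + ln²0.210) = 0.445.
Then ω_n = 4/(ζ t_s) = 4/(0.445 × 0.0210) = 428 rad/s.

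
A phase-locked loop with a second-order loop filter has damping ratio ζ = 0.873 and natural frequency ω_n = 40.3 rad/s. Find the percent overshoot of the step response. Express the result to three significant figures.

For an underdamped second-order system, %OS = 100·exp(−πζ/√(1−ζ²)).
πζ/√(1−ζ²) = π·0.873/√(1−0.762) = 5.623, so %OS = 100·e^(−5.623) = 0.361%.

%OS ≈ 0.361%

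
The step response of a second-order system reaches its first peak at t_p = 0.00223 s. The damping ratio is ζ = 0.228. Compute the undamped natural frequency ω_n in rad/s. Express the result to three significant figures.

Peak time t_p = π/ω_d, so ω_d = π/t_p = π/0.00223 = 1410 rad/s.
ω_n = ω_d/√(1−ζ²) = 1410/√0.948 = 1450 rad/s.

ω_n ≈ 1450 rad/s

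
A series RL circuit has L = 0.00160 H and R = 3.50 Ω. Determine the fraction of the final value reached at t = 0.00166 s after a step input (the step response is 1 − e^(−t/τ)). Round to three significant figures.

y/y_∞ ≈ 0.974

τ = L/R = 0.00160/3.50 = 0.000457 s.
y(t)/y_∞ = 1 − e^(−t/τ) = 1 − e^(−0.00166/0.000457) = 1 − e^(−3.63) = 0.974.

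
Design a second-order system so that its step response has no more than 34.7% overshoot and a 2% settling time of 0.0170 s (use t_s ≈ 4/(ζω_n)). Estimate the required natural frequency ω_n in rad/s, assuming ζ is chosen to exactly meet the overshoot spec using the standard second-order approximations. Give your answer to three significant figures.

ω_n ≈ 737 rad/s

From %OS = 100·exp(−πζ/√(1−ζ²)), invert to get ζ = −ln(OS)/√(π² + ln²(OS)) with OS = 0.347.
−ln 0.347 = 1.058, so ζ = 1.058/√(π² + 1.120) = 0.319.
Then ω_n = 4/(ζ t_s) = 4/(0.319 × 0.0170) = 737 rad/s.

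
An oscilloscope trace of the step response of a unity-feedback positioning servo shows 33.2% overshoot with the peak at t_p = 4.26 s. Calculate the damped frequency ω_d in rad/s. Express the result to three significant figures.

t_p = π/ω_d, so ω_d = π/4.26 = 0.737 rad/s.

ω_d ≈ 0.737 rad/s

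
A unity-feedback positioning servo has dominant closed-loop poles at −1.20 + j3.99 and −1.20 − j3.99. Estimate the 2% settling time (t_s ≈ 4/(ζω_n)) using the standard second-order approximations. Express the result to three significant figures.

t_s ≈ 3.33 s

For poles at −σ ± jω_d, ζω_n = σ = 1.20, so t_s ≈ 4/σ = 3.33 s.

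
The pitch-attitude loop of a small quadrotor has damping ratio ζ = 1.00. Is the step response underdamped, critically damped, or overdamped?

Since ζ = 1, the system is critically damped.

critically damped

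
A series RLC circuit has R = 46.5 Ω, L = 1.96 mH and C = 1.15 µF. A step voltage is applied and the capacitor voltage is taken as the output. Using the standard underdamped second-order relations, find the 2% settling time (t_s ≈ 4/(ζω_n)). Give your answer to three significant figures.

t_s ≈ 0.000337 s

For a series RLC circuit (capacitor voltage as output), ω_n = 1/√(LC) = 1/√(1.96 mH · 1.15 µF) = 21100 rad/s.
ζ = (R/2)·√(C/L) = (46.5/2)·√(1.15 µF/1.96 mH) = 0.563.
t_s ≈ 4/(ζω_n) = 0.000337 s.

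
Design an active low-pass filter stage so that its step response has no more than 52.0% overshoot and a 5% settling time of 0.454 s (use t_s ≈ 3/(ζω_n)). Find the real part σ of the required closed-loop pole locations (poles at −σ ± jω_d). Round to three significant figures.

The settling-time spec alone fixes σ = ζω_n = 3/t_s = 3/0.454 = 6.61.
(Overshoot then fixes ζ = 0.204 and hence ω_d = σ·√(1−ζ²)/ζ = 31.7 rad/s.)

σ ≈ 6.61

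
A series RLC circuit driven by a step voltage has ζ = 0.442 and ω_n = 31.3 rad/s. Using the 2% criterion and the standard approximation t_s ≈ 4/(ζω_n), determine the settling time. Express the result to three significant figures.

t_s ≈ 0.289 s

t_s ≈ 4/(ζω_n) = 4/(0.442 × 31.3) = 0.289 s.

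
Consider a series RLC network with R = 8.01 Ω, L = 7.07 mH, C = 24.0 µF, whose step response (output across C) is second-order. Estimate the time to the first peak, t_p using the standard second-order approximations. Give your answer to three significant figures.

t_p ≈ 0.00133 s

For a series RLC circuit (capacitor voltage as output), ω_n = 1/√(LC) = 1/√(7.07 mH · 24.0 µF) = 2430 rad/s.
ζ = (R/2)·√(C/L) = (8.01/2)·√(24.0 µF/7.07 mH) = 0.233.
The damped frequency ω_d = ω_n√(1−ζ²) = 2360 rad/s. t_p = π/ω_d = 0.00133 s.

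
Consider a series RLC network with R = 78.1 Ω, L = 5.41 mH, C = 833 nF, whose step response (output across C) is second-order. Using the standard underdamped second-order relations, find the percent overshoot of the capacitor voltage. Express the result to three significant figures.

%OS ≈ 17.5%

For a series RLC circuit (capacitor voltage as output), ω_n = 1/√(LC) = 1/√(5.41 mH · 833 nF) = 14900 rad/s.
ζ = (R/2)·√(C/L) = (78.1/2)·√(833 nF/5.41 mH) = 0.485.
%OS = 100 e^{−πζ/√(1−ζ²)} with ζ = 0.485 gives 17.5%.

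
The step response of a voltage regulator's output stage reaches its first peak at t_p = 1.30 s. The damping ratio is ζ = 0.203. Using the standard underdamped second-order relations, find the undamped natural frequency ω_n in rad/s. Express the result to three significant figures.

ω_n ≈ 2.47 rad/s

Peak time t_p = π/ω_d, so ω_d = π/t_p = π/1.30 = 2.42 rad/s.
ω_n = ω_d/√(1−ζ²) = 2.42/√0.959 = 2.47 rad/s.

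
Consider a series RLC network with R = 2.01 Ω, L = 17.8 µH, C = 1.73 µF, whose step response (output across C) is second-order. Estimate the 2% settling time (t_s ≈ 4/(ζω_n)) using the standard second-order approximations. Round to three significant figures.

For a series RLC circuit (capacitor voltage as output), ω_n = 1/√(LC) = 1/√(17.8 µH · 1.73 µF) = 180000 rad/s.
ζ = (R/2)·√(C/L) = (2.01/2)·√(1.73 µF/17.8 µH) = 0.313.
t_s ≈ 4/(ζω_n) = 0.0000708 s.

t_s ≈ 0.0000708 s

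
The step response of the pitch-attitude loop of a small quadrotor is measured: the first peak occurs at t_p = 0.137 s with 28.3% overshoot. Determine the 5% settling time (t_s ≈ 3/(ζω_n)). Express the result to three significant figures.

t_s ≈ 0.326 s

The overshoot fixes ζ = −ln(OS)/√(π²+ln²(OS)) = 0.373.
t_p = π/ω_d ⇒ ω_d = 22.9 rad/s; then ω_n = ω_d/√(1−ζ²) = 24.7 rad/s.
t_s ≈ 3/(ζω_n) = 3/(0.373·24.7) = 0.326 s.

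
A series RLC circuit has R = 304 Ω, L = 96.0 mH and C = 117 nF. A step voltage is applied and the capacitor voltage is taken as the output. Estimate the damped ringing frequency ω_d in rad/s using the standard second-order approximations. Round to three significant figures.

ω_d ≈ 9300 rad/s

For a series RLC circuit (capacitor voltage as output), ω_n = 1/√(LC) = 1/√(96.0 mH · 117 nF) = 9440 rad/s.
ζ = (R/2)·√(C/L) = (304/2)·√(117 nF/96.0 mH) = 0.168.
ω_d = ω_n√(1−ζ²) = 9300 rad/s.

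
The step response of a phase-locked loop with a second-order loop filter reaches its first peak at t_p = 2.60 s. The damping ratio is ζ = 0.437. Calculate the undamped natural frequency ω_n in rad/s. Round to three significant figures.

ω_n ≈ 1.34 rad/s

Peak time t_p = π/ω_d, so ω_d = π/t_p = π/2.60 = 1.21 rad/s.
ω_n = ω_d/√(1−ζ²) = 1.21/√0.809 = 1.34 rad/s.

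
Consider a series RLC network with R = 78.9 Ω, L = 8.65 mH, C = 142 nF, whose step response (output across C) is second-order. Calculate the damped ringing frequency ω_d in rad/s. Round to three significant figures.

For a series RLC circuit (capacitor voltage as output), ω_n = 1/√(LC) = 1/√(8.65 mH · 142 nF) = 28500 rad/s.
ζ = (R/2)·√(C/L) = (78.9/2)·√(142 nF/8.65 mH) = 0.160.
The damped frequency ω_d = ω_n√(1−ζ²) = 28200 rad/s.

ω_d ≈ 28200 rad/s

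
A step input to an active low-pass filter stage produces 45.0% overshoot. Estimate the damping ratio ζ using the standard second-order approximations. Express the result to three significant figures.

ζ ≈ 0.246

From %OS = 100·exp(−πζ/√(1−ζ²)), invert to get ζ = −ln(OS)/√(π² + ln²(OS)) with OS = 0.450.
−ln 0.450 = 0.7985, so ζ = 0.7985/√(π² + 0.6376) = 0.246.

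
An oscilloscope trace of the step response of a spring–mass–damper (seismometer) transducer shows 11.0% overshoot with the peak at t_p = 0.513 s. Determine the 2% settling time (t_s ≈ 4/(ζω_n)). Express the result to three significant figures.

t_s ≈ 0.930 s

From the overshoot, ζ = −ln(OS)/√(π²+ln²(OS)) = 0.575.
From t_p = π/ω_d, ω_d = π/0.513 = 6.12 rad/s, so ω_n = ω_d/√(1−ζ²) = 7.48 rad/s.
t_s ≈ 4/(ζω_n) = 4/(0.575·7.48) = 0.930 s.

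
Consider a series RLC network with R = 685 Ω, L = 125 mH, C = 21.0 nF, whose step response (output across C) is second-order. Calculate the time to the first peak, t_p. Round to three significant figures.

For a series RLC circuit (capacitor voltage as output), ω_n = 1/√(LC) = 1/√(125 mH · 21.0 nF) = 19500 rad/s.
ζ = (R/2)·√(C/L) = (685/2)·√(21.0 nF/125 mH) = 0.140.
ω_d = 19500·√(1 − 0.140²) = 19300 rad/s. t_p = π/ω_d = 0.000163 s.

t_p ≈ 0.000163 s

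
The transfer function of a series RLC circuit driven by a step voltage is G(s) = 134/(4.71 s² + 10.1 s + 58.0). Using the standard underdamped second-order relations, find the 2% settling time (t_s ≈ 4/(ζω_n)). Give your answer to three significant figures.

t_s ≈ 3.73 s

Dividing through by 4.71: denominator becomes s² + 2.144 s + 12.31.
So ω_n = √12.31 = 3.51 rad/s and ζ = 2.144/(2·3.51) = 0.306.
t_s ≈ 4/(ζω_n) = 3.73 s.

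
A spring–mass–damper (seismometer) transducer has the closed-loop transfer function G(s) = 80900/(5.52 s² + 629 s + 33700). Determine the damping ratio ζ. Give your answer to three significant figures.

ζ ≈ 0.729

Dividing through by 5.52: denominator becomes s² + 113.9 s + 6105.
So ω_n = √6105 = 78.1 rad/s and ζ = 113.9/(2·78.1) = 0.729.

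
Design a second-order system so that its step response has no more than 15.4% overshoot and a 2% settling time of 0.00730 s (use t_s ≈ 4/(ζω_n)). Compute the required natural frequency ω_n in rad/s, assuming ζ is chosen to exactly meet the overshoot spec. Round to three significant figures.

From %OS = 100·exp(−πζ/√(1−ζ²)), invert to get ζ = −ln(OS)/√(π² + ln²(OS)) with OS = 0.154.
−ln 0.154 = 1.871, so ζ = 1.871/√(π² + 3.500) = 0.512.
From t_s ≈ 4/(ζω_n): ω_n = 4/(ζ·t_s) = 4/(0.512·0.00730) = 1070 rad/s.

ω_n ≈ 1070 rad/s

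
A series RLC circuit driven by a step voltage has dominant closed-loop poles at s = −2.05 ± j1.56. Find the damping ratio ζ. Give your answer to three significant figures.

ζ ≈ 0.796

The poles are at −σ ± jω_d with σ = 2.05 and ω_d = 1.56, so ω_n = √(σ²+ω_d²) = 2.58 rad/s and ζ = σ/ω_n = 0.796.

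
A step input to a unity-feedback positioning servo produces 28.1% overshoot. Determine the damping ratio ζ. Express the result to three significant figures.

ζ ≈ 0.375

Inverting the overshoot relation: ζ = |ln 0.281|/√(π² + ln²0.281) = 0.375.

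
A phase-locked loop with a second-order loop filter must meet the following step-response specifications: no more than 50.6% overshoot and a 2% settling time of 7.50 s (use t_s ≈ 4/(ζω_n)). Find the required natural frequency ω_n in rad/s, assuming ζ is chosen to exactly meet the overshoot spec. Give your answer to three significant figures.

ω_n ≈ 2.52 rad/s

ζ = −ln(OS)/√(π² + (ln OS)²). With OS = 0.506, ln OS = −0.6812 and ζ = 0.6812/3.215 = 0.212.
From t_s ≈ 4/(ζω_n): ω_n = 4/(ζ·t_s) = 4/(0.212·7.50) = 2.52 rad/s.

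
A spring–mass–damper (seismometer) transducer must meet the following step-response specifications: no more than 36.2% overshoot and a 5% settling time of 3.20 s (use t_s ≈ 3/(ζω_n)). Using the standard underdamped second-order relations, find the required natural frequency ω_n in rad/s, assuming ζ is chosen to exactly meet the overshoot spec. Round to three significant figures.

From %OS = 100·exp(−πζ/√(1−ζ²)), invert to get ζ = −ln(OS)/√(π² + ln²(OS)) with OS = 0.362.
−ln 0.362 = 1.016, so ζ = 1.016/√(π² + 1.032) = 0.308.
From t_s ≈ 3/(ζω_n): ω_n = 3/(ζ·t_s) = 3/(0.308·3.20) = 3.05 rad/s.

ω_n ≈ 3.05 rad/s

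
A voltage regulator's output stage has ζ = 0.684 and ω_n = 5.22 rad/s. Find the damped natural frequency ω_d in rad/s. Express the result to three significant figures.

ω_d ≈ 3.81 rad/s

ω_d = ω_n√(1−ζ²) = 5.22·√0.532 = 3.81 rad/s.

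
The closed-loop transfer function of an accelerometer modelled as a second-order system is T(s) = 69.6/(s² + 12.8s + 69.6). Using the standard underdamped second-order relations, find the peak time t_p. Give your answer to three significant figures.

Comparing the denominator to s² + 2ζω_n s + ω_n²: ω_n = √69.6 = 8.34 rad/s, and 2ζω_n = 12.8 so ζ = 12.8/(2·8.34) = 0.767.
The damped frequency ω_d = ω_n√(1−ζ²) = 5.35 rad/s. Then t_p = π/ω_d = 0.587 s.

t_p ≈ 0.587 s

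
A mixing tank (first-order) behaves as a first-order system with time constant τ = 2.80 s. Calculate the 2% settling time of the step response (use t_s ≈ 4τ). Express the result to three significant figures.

t_s ≈ 11.2 s

t_s ≈ 4τ = 11.2 s.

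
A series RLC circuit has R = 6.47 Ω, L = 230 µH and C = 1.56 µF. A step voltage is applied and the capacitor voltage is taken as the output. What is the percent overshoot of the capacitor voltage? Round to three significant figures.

For a series RLC circuit (capacitor voltage as output), ω_n = 1/√(LC) = 1/√(230 µH · 1.56 µF) = 52800 rad/s.
ζ = (R/2)·√(C/L) = (6.47/2)·√(1.56 µF/230 µH) = 0.266.
%OS = 100 e^{−πζ/√(1−ζ²)} with ζ = 0.266 gives 42.0%.

%OS ≈ 42.0%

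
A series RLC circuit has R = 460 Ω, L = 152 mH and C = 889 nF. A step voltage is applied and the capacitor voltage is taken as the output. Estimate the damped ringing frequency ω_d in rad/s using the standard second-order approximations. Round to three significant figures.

For a series RLC circuit (capacitor voltage as output), ω_n = 1/√(LC) = 1/√(152 mH · 889 nF) = 2720 rad/s.
ζ = (R/2)·√(C/L) = (460/2)·√(889 nF/152 mH) = 0.556.
The damped frequency ω_d = ω_n√(1−ζ²) = 2260 rad/s.

ω_d ≈ 2260 rad/s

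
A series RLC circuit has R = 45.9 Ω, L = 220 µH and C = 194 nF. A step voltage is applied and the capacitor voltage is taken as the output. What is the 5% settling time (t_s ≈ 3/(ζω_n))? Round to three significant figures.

t_s ≈ 0.0000288 s

For a series RLC circuit (capacitor voltage as output), ω_n = 1/√(LC) = 1/√(220 µH · 194 nF) = 153000 rad/s.
ζ = (R/2)·√(C/L) = (45.9/2)·√(194 nF/220 µH) = 0.682.
t_s ≈ 3/(ζω_n) = 0.0000288 s.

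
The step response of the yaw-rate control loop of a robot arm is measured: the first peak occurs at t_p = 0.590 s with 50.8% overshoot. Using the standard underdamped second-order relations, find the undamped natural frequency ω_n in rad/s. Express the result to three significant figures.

ζ from %OS: ζ = |ln 0.508|/√(π²+ln²0.508) = 0.211.
t_p = π/ω_d ⇒ ω_d = 5.32 rad/s; then ω_n = ω_d/√(1−ζ²) = 5.45 rad/s.

ω_n ≈ 5.45 rad/s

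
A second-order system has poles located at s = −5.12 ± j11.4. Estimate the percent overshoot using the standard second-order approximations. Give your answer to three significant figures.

|pole| = ω_n = √(5.12² + 11.4²) = 12.5 rad/s; ζ = cos θ = σ/ω_n = 0.410.
%OS = 100 e^{−πζ/√(1−ζ²)} with ζ = 0.410 gives 24.4%.

%OS ≈ 24.4%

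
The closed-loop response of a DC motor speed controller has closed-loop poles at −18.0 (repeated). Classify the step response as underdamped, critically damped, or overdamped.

critically damped

Since there is a repeated negative-real pole, the response is critically damped.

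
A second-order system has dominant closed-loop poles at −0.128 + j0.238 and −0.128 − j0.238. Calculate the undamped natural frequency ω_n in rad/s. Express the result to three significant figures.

The poles are at −σ ± jω_d with σ = 0.128 and ω_d = 0.238, so ω_n = √(σ²+ω_d²) = 0.270 rad/s and ζ = σ/ω_n = 0.474.

ω_n ≈ 0.270 rad/s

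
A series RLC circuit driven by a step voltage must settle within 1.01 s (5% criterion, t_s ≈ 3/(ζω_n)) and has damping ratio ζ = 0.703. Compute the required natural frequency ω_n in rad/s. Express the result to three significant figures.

ω_n ≈ 4.23 rad/s

Rearranging t_s ≈ 3/(ζω_n) gives ω_n = 3/(ζ·t_s) = 3/(0.703 × 1.01) = 4.23 rad/s.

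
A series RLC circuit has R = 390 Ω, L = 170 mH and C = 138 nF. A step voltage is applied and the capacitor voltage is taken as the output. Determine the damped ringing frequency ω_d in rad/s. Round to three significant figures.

For a series RLC circuit (capacitor voltage as output), ω_n = 1/√(LC) = 1/√(170 mH · 138 nF) = 6530 rad/s.
ζ = (R/2)·√(C/L) = (390/2)·√(138 nF/170 mH) = 0.176.
ω_d = ω_n√(1−ζ²) = 6430 rad/s.

ω_d ≈ 6430 rad/s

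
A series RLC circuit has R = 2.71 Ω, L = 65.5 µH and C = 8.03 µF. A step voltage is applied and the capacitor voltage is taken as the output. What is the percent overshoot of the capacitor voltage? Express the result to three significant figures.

%OS ≈ 18.4%

For a series RLC circuit (capacitor voltage as output), ω_n = 1/√(LC) = 1/√(65.5 µH · 8.03 µF) = 43600 rad/s.
ζ = (R/2)·√(C/L) = (2.71/2)·√(8.03 µF/65.5 µH) = 0.474.
%OS = 100·exp(−πζ/√(1−ζ²)) = 18.4%.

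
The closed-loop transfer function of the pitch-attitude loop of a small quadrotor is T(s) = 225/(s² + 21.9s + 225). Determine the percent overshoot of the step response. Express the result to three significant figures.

Matching coefficients with s² + 2ζω_n s + ω_n² gives ω_n² = 225 ⇒ ω_n = 15.0 rad/s, and ζ = 21.9/(2ω_n) = 0.730.
%OS = 100 e^{−πζ/√(1−ζ²)} with ζ = 0.730 gives 3.49%.

%OS ≈ 3.49%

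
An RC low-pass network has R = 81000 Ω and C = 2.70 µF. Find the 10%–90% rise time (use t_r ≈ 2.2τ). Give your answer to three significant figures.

τ = RC = 81000 × 2.70 µF = 0.219 s.
t_r ≈ 2.2τ = 0.481 s.

t_r ≈ 0.481 s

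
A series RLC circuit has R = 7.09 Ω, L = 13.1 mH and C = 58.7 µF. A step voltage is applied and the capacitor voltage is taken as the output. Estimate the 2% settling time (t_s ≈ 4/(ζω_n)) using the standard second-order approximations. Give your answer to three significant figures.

For a series RLC circuit (capacitor voltage as output), ω_n = 1/√(LC) = 1/√(13.1 mH · 58.7 µF) = 1140 rad/s.
ζ = (R/2)·√(C/L) = (7.09/2)·√(58.7 µF/13.1 mH) = 0.237.
t_s ≈ 4/(ζω_n) = 0.0148 s.

t_s ≈ 0.0148 s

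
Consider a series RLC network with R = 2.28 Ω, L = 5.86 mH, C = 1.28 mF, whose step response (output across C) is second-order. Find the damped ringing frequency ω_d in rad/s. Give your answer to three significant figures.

ω_d ≈ 309 rad/s

For a series RLC circuit (capacitor voltage as output), ω_n = 1/√(LC) = 1/√(5.86 mH · 1.28 mF) = 365 rad/s.
ζ = (R/2)·√(C/L) = (2.28/2)·√(1.28 mF/5.86 mH) = 0.533.
The damped frequency ω_d = ω_n√(1−ζ²) = 309 rad/s.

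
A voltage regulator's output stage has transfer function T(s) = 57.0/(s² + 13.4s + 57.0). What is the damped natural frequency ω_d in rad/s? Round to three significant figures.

Matching coefficients with s² + 2ζω_n s + ω_n² gives ω_n² = 57.0 ⇒ ω_n = 7.55 rad/s, and ζ = 13.4/(2ω_n) = 0.887.
The damped frequency ω_d = ω_n√(1−ζ²) = 3.48 rad/s.

ω_d ≈ 3.48 rad/s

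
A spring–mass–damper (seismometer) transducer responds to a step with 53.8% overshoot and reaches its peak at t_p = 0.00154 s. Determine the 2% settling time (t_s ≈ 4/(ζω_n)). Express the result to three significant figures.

t_s ≈ 0.00994 s

From the overshoot, ζ = −ln(OS)/√(π²+ln²(OS)) = 0.194.
t_p = π/ω_d ⇒ ω_d = 2040 rad/s; then ω_n = ω_d/√(1−ζ²) = 2080 rad/s.
t_s ≈ 4/(ζω_n) = 4/(0.194·2080) = 0.00994 s.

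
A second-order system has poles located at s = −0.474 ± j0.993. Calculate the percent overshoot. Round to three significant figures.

%OS ≈ 22.3%

|pole| = ω_n = √(0.474² + 0.993²) = 1.10 rad/s; ζ = cos θ = σ/ω_n = 0.431.
%OS = 100 e^{−πζ/√(1−ζ²)} with ζ = 0.431 gives 22.3%.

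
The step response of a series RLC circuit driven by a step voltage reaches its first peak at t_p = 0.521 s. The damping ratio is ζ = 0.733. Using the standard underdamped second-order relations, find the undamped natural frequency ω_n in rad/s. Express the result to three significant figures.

Peak time t_p = π/ω_d, so ω_d = π/t_p = π/0.521 = 6.03 rad/s.
ω_n = ω_d/√(1−ζ²) = 6.03/√0.463 = 8.86 rad/s.

ω_n ≈ 8.86 rad/s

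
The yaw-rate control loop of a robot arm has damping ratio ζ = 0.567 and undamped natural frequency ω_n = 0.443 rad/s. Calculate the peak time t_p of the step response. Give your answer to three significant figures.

t_p ≈ 8.61 s

The damped frequency is ω_d = ω_n√(1−ζ²) = 0.443·√(1−0.321) = 0.365 rad/s.
Peak time t_p = π/ω_d = π/0.365 = 8.61 s.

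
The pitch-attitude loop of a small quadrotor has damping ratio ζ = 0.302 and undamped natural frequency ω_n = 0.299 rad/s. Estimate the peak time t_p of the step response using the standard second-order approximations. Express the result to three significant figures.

The damped frequency is ω_d = ω_n√(1−ζ²) = 0.299·√(1−0.0912) = 0.285 rad/s.
Peak time t_p = π/ω_d = π/0.285 = 11.0 s.

t_p ≈ 11.0 s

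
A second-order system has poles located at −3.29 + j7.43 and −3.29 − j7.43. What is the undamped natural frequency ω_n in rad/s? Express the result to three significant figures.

With σ = 3.29, ω_d = 7.43: ω_n = √(σ²+ω_d²) = 8.13 rad/s, ζ = σ/ω_n = 0.405.

ω_n ≈ 8.13 rad/s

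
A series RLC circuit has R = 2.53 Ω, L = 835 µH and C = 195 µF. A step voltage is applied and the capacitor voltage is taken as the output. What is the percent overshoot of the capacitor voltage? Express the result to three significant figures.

For a series RLC circuit (capacitor voltage as output), ω_n = 1/√(LC) = 1/√(835 µH · 195 µF) = 2480 rad/s.
ζ = (R/2)·√(C/L) = (2.53/2)·√(195 µF/835 µH) = 0.611.
%OS = 100·exp(−πζ/√(1−ζ²)) = 8.83%.

%OS ≈ 8.83%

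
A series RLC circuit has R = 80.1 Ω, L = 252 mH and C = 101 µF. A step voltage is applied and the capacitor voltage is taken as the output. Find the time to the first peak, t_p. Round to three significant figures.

t_p ≈ 0.0265 s

For a series RLC circuit (capacitor voltage as output), ω_n = 1/√(LC) = 1/√(252 mH · 101 µF) = 198 rad/s.
ζ = (R/2)·√(C/L) = (80.1/2)·√(101 µF/252 mH) = 0.802.
ω_d = 198·√(1 − 0.802²) = 118 rad/s. t_p = π/ω_d = 0.0265 s.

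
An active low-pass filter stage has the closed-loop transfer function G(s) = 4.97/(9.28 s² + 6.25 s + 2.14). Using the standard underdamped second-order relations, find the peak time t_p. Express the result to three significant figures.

Dividing through by 9.28: denominator becomes s² + 0.6735 s + 0.2306.
So ω_n = √0.2306 = 0.480 rad/s and ζ = 0.6735/(2·0.480) = 0.701.
The damped frequency ω_d = ω_n√(1−ζ²) = 0.342 rad/s. t_p = π/ω_d = 9.18 s.

t_p ≈ 9.18 s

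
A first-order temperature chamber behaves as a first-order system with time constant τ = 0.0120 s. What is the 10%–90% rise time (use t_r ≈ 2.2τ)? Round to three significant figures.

t_r ≈ 2.2τ = 0.0264 s.

t_r ≈ 0.0264 s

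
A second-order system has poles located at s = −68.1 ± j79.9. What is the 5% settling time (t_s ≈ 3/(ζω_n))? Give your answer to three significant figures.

t_s ≈ 0.0441 s

For poles at −σ ± jω_d, ζω_n = σ = 68.1, so t_s ≈ 3/σ = 0.0441 s.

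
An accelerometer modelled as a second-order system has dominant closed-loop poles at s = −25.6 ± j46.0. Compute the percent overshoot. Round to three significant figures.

%OS ≈ 17.4%

|pole| = ω_n = √(25.6² + 46.0²) = 52.6 rad/s; ζ = cos θ = σ/ω_n = 0.486.
%OS = 100·exp(−πζ/√(1−ζ²)) = 17.4%.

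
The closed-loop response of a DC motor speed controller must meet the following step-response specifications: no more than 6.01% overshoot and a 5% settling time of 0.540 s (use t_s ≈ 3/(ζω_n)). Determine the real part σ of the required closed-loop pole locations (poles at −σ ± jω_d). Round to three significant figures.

σ ≈ 5.56

The settling-time spec alone fixes σ = ζω_n = 3/t_s = 3/0.540 = 5.56.
(Overshoot then fixes ζ = 0.667 and hence ω_d = σ·√(1−ζ²)/ζ = 6.21 rad/s.)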